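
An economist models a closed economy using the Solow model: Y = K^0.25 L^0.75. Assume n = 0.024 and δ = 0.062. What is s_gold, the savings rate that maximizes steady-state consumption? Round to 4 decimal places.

Break-even investment rate: n + δ = 0.024 + 0.062 = 0.086.
At the golden rule MPK = n+δ, and in any Cobb-Douglas steady state s = (n+δ)·k/y = MPK·k/y = capital's share 0.25.

s_gold = 0.2500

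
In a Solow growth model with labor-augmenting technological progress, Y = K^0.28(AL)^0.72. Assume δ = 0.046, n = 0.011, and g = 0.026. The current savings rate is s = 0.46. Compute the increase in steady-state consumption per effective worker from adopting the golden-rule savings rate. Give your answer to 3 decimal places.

Δc ≈ 0.104

Capital per effective worker breaks even when investment replaces (n + g + δ)·k; here n + g + δ = 0.083.
Current steady state (s = 0.46): k* = (0.46/0.083)^(1/0.72) ≈ 10.7867, y* = 10.7867^0.28 ≈ 1.9463, c* = (1−0.46)·1.9463 ≈ 1.0510.
Maximizing c = f(k) − (n+g+δ)·k gives f'(k) = n+g+δ, i.e. 0.28·k^(0.28−1) = 0.083, so k_gold = (0.28/0.083)^(1/0.72) ≈ 5.4131.
y_gold = 5.4131^0.28 ≈ 1.6046, c_gold = y_gold − 0.083·k_gold ≈ 1.1553.
Gain: Δc = 1.1553 − 1.0510 ≈ 0.1043.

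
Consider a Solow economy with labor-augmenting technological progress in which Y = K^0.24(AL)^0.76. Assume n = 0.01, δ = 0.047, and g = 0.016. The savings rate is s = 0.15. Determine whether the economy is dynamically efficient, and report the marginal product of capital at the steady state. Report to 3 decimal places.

n + g + δ = 0.01 + 0.016 + 0.047 = 0.073.
Steady-state k*: s·k^0.24 = 0.073·k gives k* = (0.15/0.073)^(1/0.76) ≈ 2.5795.
MPK = 0.24·2.5795^(-0.76) ≈ 0.1168.
MPK > n+g+δ = 0.073, so the economy is dynamically efficient (under-saving).

dynamically efficient; MPK ≈ 0.117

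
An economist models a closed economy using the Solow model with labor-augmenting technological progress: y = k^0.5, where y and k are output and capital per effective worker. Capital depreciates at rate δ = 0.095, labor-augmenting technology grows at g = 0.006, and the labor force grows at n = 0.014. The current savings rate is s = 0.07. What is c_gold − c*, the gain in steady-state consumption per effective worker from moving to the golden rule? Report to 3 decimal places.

n + g + δ = 0.014 + 0.006 + 0.095 = 0.115.
Current steady state (s = 0.07): k* = (0.07/0.115)^(1/0.5) ≈ 0.3705, y* = 0.3705^0.5 ≈ 0.6087, c* = (1−0.07)·0.6087 ≈ 0.5661.
Maximizing c = f(k) − (n+g+δ)·k gives f'(k) = n+g+δ, i.e. 0.5·k^(0.5−1) = 0.115, so k_gold = (0.5/0.115)^(1/0.5) ≈ 18.9036.
y_gold = 18.9036^0.5 ≈ 4.3478, c_gold = y_gold − 0.115·k_gold ≈ 2.1739.
Gain: Δc = 2.1739 − 0.5661 ≈ 1.6078.

Δc ≈ 1.608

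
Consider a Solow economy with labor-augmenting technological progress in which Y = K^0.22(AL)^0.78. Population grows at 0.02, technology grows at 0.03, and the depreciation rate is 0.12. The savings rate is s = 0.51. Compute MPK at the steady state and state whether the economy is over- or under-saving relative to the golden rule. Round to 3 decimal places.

Break-even investment rate: n + g + δ = 0.02 + 0.03 + 0.12 = 0.17.
Steady-state k*: s·k^0.22 = 0.17·k gives k* = (0.51/0.17)^(1/0.78) ≈ 4.0897.
MPK = 0.22·4.0897^(-0.78) ≈ 0.0733.
MPK < n+g+δ = 0.17, so the economy is dynamically inefficient (over-saving).

over-saving; MPK ≈ 0.073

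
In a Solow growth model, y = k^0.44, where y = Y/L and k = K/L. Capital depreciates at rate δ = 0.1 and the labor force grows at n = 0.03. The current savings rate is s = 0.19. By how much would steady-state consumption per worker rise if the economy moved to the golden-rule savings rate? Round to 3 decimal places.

Δc ≈ 0.368

Break-even investment rate: n + δ = 0.03 + 0.1 = 0.13.
Current steady state (s = 0.19): k* = (0.19/0.13)^(1/0.56) ≈ 1.9693, y* = 1.9693^0.44 ≈ 1.3474, c* = (1−0.19)·1.3474 ≈ 1.0914.
At the golden rule the marginal product of capital equals n+δ: 0.44·k^(0.44−1) = 0.13. Solving, k_gold = (0.44/0.13)^(1/0.56) ≈ 8.8217.
y_gold = 8.8217^0.44 ≈ 2.6064, c_gold = y_gold − 0.13·k_gold ≈ 1.4596.
Gain: Δc = 1.4596 − 1.0914 ≈ 0.3682.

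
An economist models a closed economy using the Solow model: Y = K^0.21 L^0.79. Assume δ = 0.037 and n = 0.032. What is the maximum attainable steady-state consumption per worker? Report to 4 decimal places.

c_gold ≈ 1.0620

The effective depreciation rate is n + δ = 0.032 + 0.037 = 0.069.
Setting f'(k) = n+δ gives 0.21·k^(0.21−1) = 0.069, hence k_gold = (0.21/0.069)^(1/0.79) ≈ 4.0913.
y_gold = 4.0913^0.21 ≈ 1.3443.
c_gold = y_gold − (n+δ)·k_gold = 1.3443 − 0.069·4.0913 ≈ 1.0620.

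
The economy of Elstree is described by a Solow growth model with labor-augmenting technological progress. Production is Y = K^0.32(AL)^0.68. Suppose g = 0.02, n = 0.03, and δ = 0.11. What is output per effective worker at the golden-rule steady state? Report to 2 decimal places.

y_gold ≈ 1.39

Capital per effective worker breaks even when investment replaces (n + g + δ)·k; here n + g + δ = 0.16.
At the golden rule the marginal product of capital equals n+g+δ: 0.32·k^(0.32−1) = 0.16. Solving, k_gold = (0.32/0.16)^(1/0.68) ≈ 2.7713.
Output: y_gold = k_gold^0.32 = 2.7713^0.32 ≈ 1.3857.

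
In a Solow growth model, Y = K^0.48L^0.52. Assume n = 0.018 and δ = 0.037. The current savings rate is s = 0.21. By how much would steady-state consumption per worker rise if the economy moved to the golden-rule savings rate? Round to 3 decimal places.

n + δ = 0.018 + 0.037 = 0.055.
Current steady state (s = 0.21): k* = (0.21/0.055)^(1/0.52) ≈ 13.1509, y* = 13.1509^0.48 ≈ 3.4443, c* = (1−0.21)·3.4443 ≈ 2.7210.
At the golden rule the marginal product of capital equals n+δ: 0.48·k^(0.48−1) = 0.055. Solving, k_gold = (0.48/0.055)^(1/0.52) ≈ 64.4736.
y_gold = 64.4736^0.48 ≈ 7.3876, c_gold = y_gold − 0.055·k_gold ≈ 3.8416.
Gain: Δc = 3.8416 − 2.7210 ≈ 1.1206.

Δc ≈ 1.121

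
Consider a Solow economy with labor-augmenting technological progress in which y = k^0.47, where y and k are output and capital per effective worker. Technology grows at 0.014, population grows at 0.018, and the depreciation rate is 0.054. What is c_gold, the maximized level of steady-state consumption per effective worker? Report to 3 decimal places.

The effective depreciation rate is n + g + δ = 0.018 + 0.014 + 0.054 = 0.086.
Setting f'(k) = n+g+δ gives 0.47·k^(0.47−1) = 0.086, hence k_gold = (0.47/0.086)^(1/0.53) ≈ 24.6432.
y_gold = 24.6432^0.47 ≈ 4.5092.
c_gold = y_gold − (n+g+δ)·k_gold = 4.5092 − 0.086·24.6432 ≈ 2.3899.

c_gold ≈ 2.390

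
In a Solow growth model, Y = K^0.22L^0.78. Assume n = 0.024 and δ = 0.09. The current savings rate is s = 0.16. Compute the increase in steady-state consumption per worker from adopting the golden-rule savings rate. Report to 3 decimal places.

Δc ≈ 0.015

Break-even investment rate: n + δ = 0.024 + 0.09 = 0.114.
Current steady state (s = 0.16): k* = (0.16/0.114)^(1/0.78) ≈ 1.5443, y* = 1.5443^0.22 ≈ 1.1003, c* = (1−0.16)·1.1003 ≈ 0.9243.
Setting f'(k) = n+δ gives 0.22·k^(0.22−1) = 0.114, hence k_gold = (0.22/0.114)^(1/0.78) ≈ 2.3230.
y_gold = 2.3230^0.22 ≈ 1.2037, c_gold = y_gold − 0.114·k_gold ≈ 0.9389.
Gain: Δc = 0.9389 − 0.9243 ≈ 0.0146.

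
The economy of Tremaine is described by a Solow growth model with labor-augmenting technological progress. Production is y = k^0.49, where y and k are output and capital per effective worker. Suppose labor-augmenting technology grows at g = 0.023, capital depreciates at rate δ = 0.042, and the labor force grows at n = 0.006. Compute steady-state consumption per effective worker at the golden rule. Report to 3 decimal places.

Break-even investment rate: n + g + δ = 0.006 + 0.023 + 0.042 = 0.071.
Golden rule sets MPK = n+g+δ: 0.49·k^(0.49−1) = 0.071, so k_gold = (0.49/0.071)^(1/0.51) ≈ 44.1546.
y_gold = 44.1546^0.49 ≈ 6.3979.
c_gold = y_gold − (n+g+δ)·k_gold = 6.3979 − 0.071·44.1546 ≈ 3.2629.

c_gold ≈ 3.263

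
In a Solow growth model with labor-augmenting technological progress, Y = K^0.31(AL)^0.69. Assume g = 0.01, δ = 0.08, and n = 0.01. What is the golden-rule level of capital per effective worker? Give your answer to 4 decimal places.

Capital per effective worker breaks even when investment replaces (n + g + δ)·k; here n + g + δ = 0.1.
Golden rule sets MPK = n+g+δ: 0.31·k^(0.31−1) = 0.1, so k_gold = (0.31/0.1)^(1/0.69) ≈ 5.1537.

k_gold ≈ 5.1537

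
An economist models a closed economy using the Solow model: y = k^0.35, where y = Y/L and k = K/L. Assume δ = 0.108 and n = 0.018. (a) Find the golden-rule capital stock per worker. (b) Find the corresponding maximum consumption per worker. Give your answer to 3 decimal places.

The effective depreciation rate is n + δ = 0.018 + 0.108 = 0.126.
At the golden rule the marginal product of capital equals n+δ: 0.35·k^(0.35−1) = 0.126. Solving, k_gold = (0.35/0.126)^(1/0.65) ≈ 4.8152.
y_gold = 4.8152^0.35 ≈ 1.7335; c_gold = y_gold − 0.126·k_gold ≈ 1.1267.

(a) k_gold ≈ 4.815; (b) c_gold ≈ 1.127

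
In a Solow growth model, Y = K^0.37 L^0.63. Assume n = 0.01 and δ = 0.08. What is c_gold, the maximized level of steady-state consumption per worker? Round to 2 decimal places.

c_gold ≈ 1.45

Break-even investment rate: n + δ = 0.01 + 0.08 = 0.09.
Maximizing c = f(k) − (n+δ)·k gives f'(k) = n+δ, i.e. 0.37·k^(0.37−1) = 0.09, so k_gold = (0.37/0.09)^(1/0.63) ≈ 9.4306.
y_gold = 9.4306^0.37 ≈ 2.2939.
c_gold = y_gold − (n+δ)·k_gold = 2.2939 − 0.09·9.4306 ≈ 1.4452.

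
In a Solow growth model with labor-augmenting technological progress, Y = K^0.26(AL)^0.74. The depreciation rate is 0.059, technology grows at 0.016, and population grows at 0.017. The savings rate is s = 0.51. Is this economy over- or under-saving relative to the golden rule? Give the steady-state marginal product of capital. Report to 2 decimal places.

over-saving; MPK ≈ 0.05

Capital per effective worker breaks even when investment replaces (n + g + δ)·k; here n + g + δ = 0.092.
Steady-state k*: s·k^0.26 = 0.092·k gives k* = (0.51/0.092)^(1/0.74) ≈ 10.1184.
MPK = 0.26·10.1184^(-0.74) ≈ 0.0469.
MPK < n+g+δ = 0.092, so the economy is dynamically inefficient (over-saving).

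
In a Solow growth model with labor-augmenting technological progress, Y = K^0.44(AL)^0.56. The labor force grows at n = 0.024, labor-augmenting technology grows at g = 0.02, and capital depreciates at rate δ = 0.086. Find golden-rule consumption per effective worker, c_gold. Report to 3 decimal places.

c_gold ≈ 1.460

Break-even investment rate: n + g + δ = 0.024 + 0.02 + 0.086 = 0.13.
Maximizing c = f(k) − (n+g+δ)·k gives f'(k) = n+g+δ, i.e. 0.44·k^(0.44−1) = 0.13, so k_gold = (0.44/0.13)^(1/0.56) ≈ 8.8217.
y_gold = 8.8217^0.44 ≈ 2.6064.
c_gold = y_gold − (n+g+δ)·k_gold = 2.6064 − 0.13·8.8217 ≈ 1.4596.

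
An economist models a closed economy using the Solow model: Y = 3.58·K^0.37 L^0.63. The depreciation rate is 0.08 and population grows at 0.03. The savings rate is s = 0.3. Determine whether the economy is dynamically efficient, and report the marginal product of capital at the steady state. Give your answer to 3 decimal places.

dynamically efficient; MPK ≈ 0.136

Capital per worker breaks even when investment replaces (n + δ)·k; here n + δ = 0.11.
Steady-state k*: s·A·k^0.37 = 0.11·k gives k* = (0.3·3.58/0.11)^(1/0.63) ≈ 37.2231.
MPK = 0.37·3.58·37.2231^(-0.63) ≈ 0.1357.
MPK > n+δ = 0.11, so the economy is dynamically efficient (under-saving).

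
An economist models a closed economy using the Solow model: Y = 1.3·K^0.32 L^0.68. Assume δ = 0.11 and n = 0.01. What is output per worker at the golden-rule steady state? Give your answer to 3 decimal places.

The effective depreciation rate is n + δ = 0.01 + 0.11 = 0.12.
Maximizing c = f(k) − (n+δ)·k gives f'(k) = n+δ, i.e. 0.32·1.3·k^(0.32−1) = 0.12, so k_gold = (0.32·1.3/0.12)^(1/0.68) ≈ 6.2228.
Output: y_gold = 1.3·k_gold^0.32 = 1.3·6.2228^0.32 ≈ 2.3336.

y_gold ≈ 2.334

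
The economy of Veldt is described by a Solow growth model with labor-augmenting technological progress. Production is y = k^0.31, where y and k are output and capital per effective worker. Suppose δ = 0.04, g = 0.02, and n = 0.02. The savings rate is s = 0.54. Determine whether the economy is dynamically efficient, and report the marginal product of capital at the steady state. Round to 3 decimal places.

Break-even investment rate: n + g + δ = 0.02 + 0.02 + 0.04 = 0.08.
Steady-state k*: s·k^0.31 = 0.08·k gives k* = (0.54/0.08)^(1/0.69) ≈ 15.9180.
MPK = 0.31·15.9180^(-0.69) ≈ 0.0459.
MPK < n+g+δ = 0.08, so the economy is dynamically inefficient (over-saving).

dynamically inefficient; MPK ≈ 0.046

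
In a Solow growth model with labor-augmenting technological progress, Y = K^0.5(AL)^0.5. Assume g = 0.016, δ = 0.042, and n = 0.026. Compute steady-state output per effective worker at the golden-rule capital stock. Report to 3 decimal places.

y_gold ≈ 5.952

Break-even investment rate: n + g + δ = 0.026 + 0.016 + 0.042 = 0.084.
At the golden rule the marginal product of capital equals n+g+δ: 0.5·k^(0.5−1) = 0.084. Solving, k_gold = (0.5/0.084)^(1/0.5) ≈ 35.4308.
Output: y_gold = k_gold^0.5 = 35.4308^0.5 ≈ 5.9524.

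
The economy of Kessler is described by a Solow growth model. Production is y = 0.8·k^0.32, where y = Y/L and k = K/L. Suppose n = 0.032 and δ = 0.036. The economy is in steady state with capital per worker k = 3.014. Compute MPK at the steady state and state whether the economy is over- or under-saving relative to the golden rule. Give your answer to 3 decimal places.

The effective depreciation rate is n + δ = 0.032 + 0.036 = 0.068.
MPK = 0.32·0.8·k^(0.32−1) = 0.32·0.8·3.014^(-0.68) ≈ 0.1209.
MPK > 0.068, so the economy is dynamically efficient (under-saving).

under-saving; MPK ≈ 0.121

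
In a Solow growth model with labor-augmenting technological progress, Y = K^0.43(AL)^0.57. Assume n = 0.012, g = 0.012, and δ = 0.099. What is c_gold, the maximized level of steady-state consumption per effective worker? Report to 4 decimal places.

c_gold ≈ 1.4653

The effective depreciation rate is n + g + δ = 0.012 + 0.012 + 0.099 = 0.123.
Maximizing c = f(k) − (n+g+δ)·k gives f'(k) = n+g+δ, i.e. 0.43·k^(0.43−1) = 0.123, so k_gold = (0.43/0.123)^(1/0.57) ≈ 8.9871.
y_gold = 8.9871^0.43 ≈ 2.5707.
c_gold = y_gold − (n+g+δ)·k_gold = 2.5707 − 0.123·8.9871 ≈ 1.4653.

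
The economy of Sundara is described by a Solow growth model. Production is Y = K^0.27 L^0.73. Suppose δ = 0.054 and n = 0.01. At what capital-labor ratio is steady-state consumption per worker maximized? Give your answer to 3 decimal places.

k_gold ≈ 7.185

n + δ = 0.01 + 0.054 = 0.064.
At the golden rule the marginal product of capital equals n+δ: 0.27·k^(0.27−1) = 0.064. Solving, k_gold = (0.27/0.064)^(1/0.73) ≈ 7.1848.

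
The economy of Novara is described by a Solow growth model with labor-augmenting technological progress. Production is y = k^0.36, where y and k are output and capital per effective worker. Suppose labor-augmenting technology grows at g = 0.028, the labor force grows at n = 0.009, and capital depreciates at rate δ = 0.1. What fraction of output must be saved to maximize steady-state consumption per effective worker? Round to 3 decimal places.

Break-even investment rate: n + g + δ = 0.009 + 0.028 + 0.1 = 0.137.
At the golden rule MPK = n+g+δ, and in any Cobb-Douglas steady state s = (n+g+δ)·k/y = MPK·k/y = capital's share 0.36.

s_gold = 0.360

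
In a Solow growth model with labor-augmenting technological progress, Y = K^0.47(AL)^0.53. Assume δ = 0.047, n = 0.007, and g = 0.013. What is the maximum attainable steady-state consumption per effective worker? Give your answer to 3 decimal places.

c_gold ≈ 2.982

The effective depreciation rate is n + g + δ = 0.007 + 0.013 + 0.047 = 0.067.
Golden rule sets MPK = n+g+δ: 0.47·k^(0.47−1) = 0.067, so k_gold = (0.47/0.067)^(1/0.53) ≈ 39.4703.
y_gold = 39.4703^0.47 ≈ 5.6266.
c_gold = y_gold − (n+g+δ)·k_gold = 5.6266 − 0.067·39.4703 ≈ 2.9821.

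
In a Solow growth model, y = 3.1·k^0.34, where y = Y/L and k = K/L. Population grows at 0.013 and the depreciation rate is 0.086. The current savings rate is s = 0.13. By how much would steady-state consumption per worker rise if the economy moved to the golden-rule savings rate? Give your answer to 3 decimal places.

Break-even investment rate: n + δ = 0.013 + 0.086 = 0.099.
Current steady state (s = 0.13): k* = (0.13·3.1/0.099)^(1/0.66) ≈ 8.3896, y* = 3.1·8.3896^0.34 ≈ 6.3890, c* = (1−0.13)·6.3890 ≈ 5.5584.
Setting f'(k) = n+δ gives 0.34·3.1·k^(0.34−1) = 0.099, hence k_gold = (0.34·3.1/0.099)^(1/0.66) ≈ 36.0057.
y_gold = 3.1·36.0057^0.34 ≈ 10.4840, c_gold = y_gold − 0.099·k_gold ≈ 6.9195.
Gain: Δc = 6.9195 − 5.5584 ≈ 1.3610.

Δc ≈ 1.361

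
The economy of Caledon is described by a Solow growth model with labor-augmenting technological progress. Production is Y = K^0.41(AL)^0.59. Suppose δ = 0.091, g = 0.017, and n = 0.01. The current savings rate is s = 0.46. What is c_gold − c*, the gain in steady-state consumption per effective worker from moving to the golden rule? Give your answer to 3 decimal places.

Δc ≈ 0.012

Capital per effective worker breaks even when investment replaces (n + g + δ)·k; here n + g + δ = 0.118.
Current steady state (s = 0.46): k* = (0.46/0.118)^(1/0.59) ≈ 10.0342, y* = 10.0342^0.41 ≈ 2.5740, c* = (1−0.46)·2.5740 ≈ 1.3900.
At the golden rule the marginal product of capital equals n+g+δ: 0.41·k^(0.41−1) = 0.118. Solving, k_gold = (0.41/0.118)^(1/0.59) ≈ 8.2562.
y_gold = 8.2562^0.41 ≈ 2.3762, c_gold = y_gold − 0.118·k_gold ≈ 1.4020.
Gain: Δc = 1.4020 − 1.3900 ≈ 0.0120.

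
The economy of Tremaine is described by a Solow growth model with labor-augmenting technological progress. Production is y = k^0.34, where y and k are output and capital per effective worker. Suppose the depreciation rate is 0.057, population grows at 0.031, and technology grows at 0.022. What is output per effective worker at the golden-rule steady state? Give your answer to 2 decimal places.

y_gold ≈ 1.79

Capital per effective worker breaks even when investment replaces (n + g + δ)·k; here n + g + δ = 0.11.
Setting f'(k) = n+g+δ gives 0.34·k^(0.34−1) = 0.11, hence k_gold = (0.34/0.11)^(1/0.66) ≈ 5.5278.
Output: y_gold = k_gold^0.34 = 5.5278^0.34 ≈ 1.7884.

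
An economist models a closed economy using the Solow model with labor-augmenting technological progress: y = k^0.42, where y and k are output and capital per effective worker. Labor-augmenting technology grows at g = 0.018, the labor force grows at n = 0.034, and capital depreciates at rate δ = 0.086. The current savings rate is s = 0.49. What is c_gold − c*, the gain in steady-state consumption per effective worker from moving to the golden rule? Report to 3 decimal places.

Δc ≈ 0.022

Break-even investment rate: n + g + δ = 0.034 + 0.018 + 0.086 = 0.138.
Current steady state (s = 0.49): k* = (0.49/0.138)^(1/0.58) ≈ 8.8884, y* = 8.8884^0.42 ≈ 2.5033, c* = (1−0.49)·2.5033 ≈ 1.2767.
Golden rule sets MPK = n+g+δ: 0.42·k^(0.42−1) = 0.138, so k_gold = (0.42/0.138)^(1/0.58) ≈ 6.8139.
y_gold = 6.8139^0.42 ≈ 2.2389, c_gold = y_gold − 0.138·k_gold ≈ 1.2985.
Gain: Δc = 1.2985 − 1.2767 ≈ 0.0219.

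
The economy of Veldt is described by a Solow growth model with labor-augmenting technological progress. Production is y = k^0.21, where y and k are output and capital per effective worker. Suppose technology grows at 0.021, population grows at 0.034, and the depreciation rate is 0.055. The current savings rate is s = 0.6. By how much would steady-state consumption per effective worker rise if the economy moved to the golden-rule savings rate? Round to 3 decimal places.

Break-even investment rate: n + g + δ = 0.034 + 0.021 + 0.055 = 0.11.
Current steady state (s = 0.6): k* = (0.6/0.11)^(1/0.79) ≈ 8.5626, y* = 8.5626^0.21 ≈ 1.5698, c* = (1−0.6)·1.5698 ≈ 0.6279.
Maximizing c = f(k) − (n+g+δ)·k gives f'(k) = n+g+δ, i.e. 0.21·k^(0.21−1) = 0.11, so k_gold = (0.21/0.11)^(1/0.79) ≈ 2.2671.
y_gold = 2.2671^0.21 ≈ 1.1875, c_gold = y_gold − 0.11·k_gold ≈ 0.9382.
Gain: Δc = 0.9382 − 0.6279 ≈ 0.3102.

Δc ≈ 0.310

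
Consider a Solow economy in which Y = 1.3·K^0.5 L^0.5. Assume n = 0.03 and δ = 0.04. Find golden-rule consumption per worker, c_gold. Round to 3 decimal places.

n + δ = 0.03 + 0.04 = 0.07.
At the golden rule the marginal product of capital equals n+δ: 0.5·1.3·k^(0.5−1) = 0.07. Solving, k_gold = (0.5·1.3/0.07)^(1/0.5) ≈ 86.2245.
y_gold = 1.3·86.2245^0.5 ≈ 12.0714.
c_gold = y_gold − (n+δ)·k_gold = 12.0714 − 0.07·86.2245 ≈ 6.0357.

c_gold ≈ 6.036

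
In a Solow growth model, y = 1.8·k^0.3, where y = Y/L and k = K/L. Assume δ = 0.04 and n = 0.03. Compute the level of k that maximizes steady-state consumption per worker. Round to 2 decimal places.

Break-even investment rate: n + δ = 0.03 + 0.04 = 0.07.
Setting f'(k) = n+δ gives 0.3·1.8·k^(0.3−1) = 0.07, hence k_gold = (0.3·1.8/0.07)^(1/0.7) ≈ 18.5168.

k_gold ≈ 18.52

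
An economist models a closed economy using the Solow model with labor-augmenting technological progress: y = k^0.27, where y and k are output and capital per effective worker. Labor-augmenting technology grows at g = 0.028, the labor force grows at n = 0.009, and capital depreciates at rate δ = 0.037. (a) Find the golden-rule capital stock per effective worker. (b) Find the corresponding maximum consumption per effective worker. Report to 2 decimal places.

(a) k_gold ≈ 5.89; (b) c_gold ≈ 1.18

n + g + δ = 0.009 + 0.028 + 0.037 = 0.074.
At the golden rule the marginal product of capital equals n+g+δ: 0.27·k^(0.27−1) = 0.074. Solving, k_gold = (0.27/0.074)^(1/0.73) ≈ 5.8890.
y_gold = 5.8890^0.27 ≈ 1.6140; c_gold = y_gold − 0.074·k_gold ≈ 1.1782.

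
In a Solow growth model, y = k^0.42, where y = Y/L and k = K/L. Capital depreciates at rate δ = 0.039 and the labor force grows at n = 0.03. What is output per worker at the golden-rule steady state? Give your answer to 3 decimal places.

y_gold ≈ 3.698

n + δ = 0.03 + 0.039 = 0.069.
Golden rule sets MPK = n+δ: 0.42·k^(0.42−1) = 0.069, so k_gold = (0.42/0.069)^(1/0.58) ≈ 22.5120.
Output: y_gold = k_gold^0.42 = 22.5120^0.42 ≈ 3.6984.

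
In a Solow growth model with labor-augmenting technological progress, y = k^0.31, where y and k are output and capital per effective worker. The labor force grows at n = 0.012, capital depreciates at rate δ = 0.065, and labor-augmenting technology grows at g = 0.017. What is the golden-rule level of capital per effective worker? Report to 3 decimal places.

The effective depreciation rate is n + g + δ = 0.012 + 0.017 + 0.065 = 0.094.
Maximizing c = f(k) − (n+g+δ)·k gives f'(k) = n+g+δ, i.e. 0.31·k^(0.31−1) = 0.094, so k_gold = (0.31/0.094)^(1/0.69) ≈ 5.6372.

k_gold ≈ 5.637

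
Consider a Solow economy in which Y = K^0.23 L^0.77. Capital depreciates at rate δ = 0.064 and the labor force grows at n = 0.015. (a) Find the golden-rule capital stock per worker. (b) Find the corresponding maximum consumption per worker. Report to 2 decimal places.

(a) k_gold ≈ 4.01; (b) c_gold ≈ 1.06

Break-even investment rate: n + δ = 0.015 + 0.064 = 0.079.
Maximizing c = f(k) − (n+δ)·k gives f'(k) = n+δ, i.e. 0.23·k^(0.23−1) = 0.079, so k_gold = (0.23/0.079)^(1/0.77) ≈ 4.0062.
y_gold = 4.0062^0.23 ≈ 1.3760; c_gold = y_gold − 0.079·k_gold ≈ 1.0595.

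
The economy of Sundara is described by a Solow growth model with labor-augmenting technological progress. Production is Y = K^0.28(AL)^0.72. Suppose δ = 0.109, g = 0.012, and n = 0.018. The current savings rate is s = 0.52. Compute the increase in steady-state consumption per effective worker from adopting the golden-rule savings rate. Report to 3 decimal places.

Capital per effective worker breaks even when investment replaces (n + g + δ)·k; here n + g + δ = 0.139.
Current steady state (s = 0.52): k* = (0.52/0.139)^(1/0.72) ≈ 6.2491, y* = 6.2491^0.28 ≈ 1.6704, c* = (1−0.52)·1.6704 ≈ 0.8018.
At the golden rule the marginal product of capital equals n+g+δ: 0.28·k^(0.28−1) = 0.139. Solving, k_gold = (0.28/0.139)^(1/0.72) ≈ 2.6450.
y_gold = 2.6450^0.28 ≈ 1.3130, c_gold = y_gold − 0.139·k_gold ≈ 0.9454.
Gain: Δc = 0.9454 − 0.8018 ≈ 0.1436.

Δc ≈ 0.144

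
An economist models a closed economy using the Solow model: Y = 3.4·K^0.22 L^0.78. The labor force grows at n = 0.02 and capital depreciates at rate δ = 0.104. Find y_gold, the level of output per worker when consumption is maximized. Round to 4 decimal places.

y_gold ≈ 5.6444

Break-even investment rate: n + δ = 0.02 + 0.104 = 0.124.
Maximizing c = f(k) − (n+δ)·k gives f'(k) = n+δ, i.e. 0.22·3.4·k^(0.22−1) = 0.124, so k_gold = (0.22·3.4/0.124)^(1/0.78) ≈ 10.0142.
Output: y_gold = 3.4·k_gold^0.22 = 3.4·10.0142^0.22 ≈ 5.6444.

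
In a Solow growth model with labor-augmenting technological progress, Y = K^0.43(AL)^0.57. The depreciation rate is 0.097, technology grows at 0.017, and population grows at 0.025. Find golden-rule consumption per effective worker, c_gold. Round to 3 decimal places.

c_gold ≈ 1.336

Break-even investment rate: n + g + δ = 0.025 + 0.017 + 0.097 = 0.139.
Setting f'(k) = n+g+δ gives 0.43·k^(0.43−1) = 0.139, hence k_gold = (0.43/0.139)^(1/0.57) ≈ 7.2518.
y_gold = 7.2518^0.43 ≈ 2.3442.
c_gold = y_gold − (n+g+δ)·k_gold = 2.3442 − 0.139·7.2518 ≈ 1.3362.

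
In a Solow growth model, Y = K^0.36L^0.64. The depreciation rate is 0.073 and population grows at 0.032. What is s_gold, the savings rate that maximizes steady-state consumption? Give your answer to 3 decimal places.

s_gold = 0.360

The effective depreciation rate is n + δ = 0.032 + 0.073 = 0.105.
At the golden rule MPK = n+δ, and in any Cobb-Douglas steady state s = (n+δ)·k/y = MPK·k/y = capital's share 0.36.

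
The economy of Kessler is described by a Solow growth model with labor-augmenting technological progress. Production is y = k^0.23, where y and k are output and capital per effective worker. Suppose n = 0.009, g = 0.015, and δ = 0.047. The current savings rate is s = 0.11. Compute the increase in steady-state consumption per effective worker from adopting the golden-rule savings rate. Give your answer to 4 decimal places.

Δc ≈ 0.0795

n + g + δ = 0.009 + 0.015 + 0.047 = 0.071.
Current steady state (s = 0.11): k* = (0.11/0.071)^(1/0.77) ≈ 1.7657, y* = 1.7657^0.23 ≈ 1.1397, c* = (1−0.11)·1.1397 ≈ 1.0143.
Setting f'(k) = n+g+δ gives 0.23·k^(0.23−1) = 0.071, hence k_gold = (0.23/0.071)^(1/0.77) ≈ 4.6020.
y_gold = 4.6020^0.23 ≈ 1.4206, c_gold = y_gold − 0.071·k_gold ≈ 1.0939.
Gain: Δc = 1.0939 − 1.0143 ≈ 0.0795.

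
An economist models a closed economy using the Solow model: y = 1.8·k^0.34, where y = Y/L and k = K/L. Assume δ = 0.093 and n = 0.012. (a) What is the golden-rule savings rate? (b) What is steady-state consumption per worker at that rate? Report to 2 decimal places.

The effective depreciation rate is n + δ = 0.012 + 0.093 = 0.105.
For Cobb-Douglas, s_gold equals capital's share: s_gold = 0.34.
Setting f'(k) = n+δ gives 0.34·1.8·k^(0.34−1) = 0.105, hence k_gold = (0.34·1.8/0.105)^(1/0.66) ≈ 14.4525.
y_gold = 1.8·14.4525^0.34 ≈ 4.4633; c_gold = (1−0.34)·y_gold ≈ 2.9458.

(a) s_gold = 0.34; (b) c_gold ≈ 2.95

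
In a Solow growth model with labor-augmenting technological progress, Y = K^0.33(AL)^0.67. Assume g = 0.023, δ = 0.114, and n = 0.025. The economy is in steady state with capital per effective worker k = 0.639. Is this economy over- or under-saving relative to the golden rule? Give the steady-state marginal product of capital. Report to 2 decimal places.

under-saving; MPK ≈ 0.45

Break-even investment rate: n + g + δ = 0.025 + 0.023 + 0.114 = 0.162.
MPK = 0.33·k^(0.33−1) = 0.33·0.639^(-0.67) ≈ 0.4455.
MPK > 0.162, so the economy is dynamically efficient (under-saving).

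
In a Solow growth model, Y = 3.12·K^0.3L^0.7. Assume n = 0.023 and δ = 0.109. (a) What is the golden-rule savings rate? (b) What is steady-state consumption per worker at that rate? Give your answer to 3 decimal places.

(a) s_gold = 0.300; (b) c_gold ≈ 5.056

The effective depreciation rate is n + δ = 0.023 + 0.109 = 0.132.
For Cobb-Douglas, s_gold equals capital's share: s_gold = 0.3.
Setting f'(k) = n+δ gives 0.3·3.12·k^(0.3−1) = 0.132, hence k_gold = (0.3·3.12/0.132)^(1/0.7) ≈ 16.4168.
y_gold = 3.12·16.4168^0.3 ≈ 7.2234; c_gold = (1−0.3)·y_gold ≈ 5.0564.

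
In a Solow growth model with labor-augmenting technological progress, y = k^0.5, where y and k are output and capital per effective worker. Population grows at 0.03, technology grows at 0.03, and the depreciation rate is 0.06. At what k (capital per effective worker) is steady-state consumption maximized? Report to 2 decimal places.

Capital per effective worker breaks even when investment replaces (n + g + δ)·k; here n + g + δ = 0.12.
At the golden rule the marginal product of capital equals n+g+δ: 0.5·k^(0.5−1) = 0.12. Solving, k_gold = (0.5/0.12)^(1/0.5) ≈ 17.3611.

k_gold ≈ 17.36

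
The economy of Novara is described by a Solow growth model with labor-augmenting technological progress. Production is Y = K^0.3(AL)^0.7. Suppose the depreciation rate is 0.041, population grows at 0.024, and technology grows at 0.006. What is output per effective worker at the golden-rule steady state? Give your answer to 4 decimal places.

Capital per effective worker breaks even when investment replaces (n + g + δ)·k; here n + g + δ = 0.071.
Maximizing c = f(k) − (n+g+δ)·k gives f'(k) = n+g+δ, i.e. 0.3·k^(0.3−1) = 0.071, so k_gold = (0.3/0.071)^(1/0.7) ≈ 7.8359.
Output: y_gold = k_gold^0.3 = 7.8359^0.3 ≈ 1.8545.

y_gold ≈ 1.8545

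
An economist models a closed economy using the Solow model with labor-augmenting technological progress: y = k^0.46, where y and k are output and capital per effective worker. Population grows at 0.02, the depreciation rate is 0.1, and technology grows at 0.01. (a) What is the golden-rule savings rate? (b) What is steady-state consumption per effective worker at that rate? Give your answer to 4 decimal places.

The effective depreciation rate is n + g + δ = 0.02 + 0.01 + 0.1 = 0.13.
For Cobb-Douglas, s_gold equals capital's share: s_gold = 0.46.
Setting f'(k) = n+g+δ gives 0.46·k^(0.46−1) = 0.13, hence k_gold = (0.46/0.13)^(1/0.54) ≈ 10.3830.
y_gold = 10.3830^0.46 ≈ 2.9343; c_gold = (1−0.46)·y_gold ≈ 1.5845.

(a) s_gold = 0.4600; (b) c_gold ≈ 1.5845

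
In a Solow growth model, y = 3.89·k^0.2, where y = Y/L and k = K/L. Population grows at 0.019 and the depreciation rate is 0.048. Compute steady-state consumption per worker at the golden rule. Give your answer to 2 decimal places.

The effective depreciation rate is n + δ = 0.019 + 0.048 = 0.067.
Golden rule sets MPK = n+δ: 0.2·3.89·k^(0.2−1) = 0.067, so k_gold = (0.2·3.89/0.067)^(1/0.8) ≈ 21.4354.
y_gold = 3.89·21.4354^0.2 ≈ 7.1808.
c_gold = y_gold − (n+δ)·k_gold = 7.1808 − 0.067·21.4354 ≈ 5.7447.

c_gold ≈ 5.74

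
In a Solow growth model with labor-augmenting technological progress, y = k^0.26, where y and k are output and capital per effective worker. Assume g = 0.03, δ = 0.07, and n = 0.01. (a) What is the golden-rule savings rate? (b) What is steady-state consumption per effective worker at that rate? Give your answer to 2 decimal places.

n + g + δ = 0.01 + 0.03 + 0.07 = 0.11.
For Cobb-Douglas, s_gold equals capital's share: s_gold = 0.26.
Maximizing c = f(k) − (n+g+δ)·k gives f'(k) = n+g+δ, i.e. 0.26·k^(0.26−1) = 0.11, so k_gold = (0.26/0.11)^(1/0.74) ≈ 3.1977.
y_gold = 3.1977^0.26 ≈ 1.3529; c_gold = (1−0.26)·y_gold ≈ 1.0011.

(a) s_gold = 0.26; (b) c_gold ≈ 1.00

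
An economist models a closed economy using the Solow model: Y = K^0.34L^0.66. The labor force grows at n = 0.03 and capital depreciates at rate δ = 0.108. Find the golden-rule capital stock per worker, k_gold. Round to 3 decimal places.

The effective depreciation rate is n + δ = 0.03 + 0.108 = 0.138.
At the golden rule the marginal product of capital equals n+δ: 0.34·k^(0.34−1) = 0.138. Solving, k_gold = (0.34/0.138)^(1/0.66) ≈ 3.9204.

k_gold ≈ 3.920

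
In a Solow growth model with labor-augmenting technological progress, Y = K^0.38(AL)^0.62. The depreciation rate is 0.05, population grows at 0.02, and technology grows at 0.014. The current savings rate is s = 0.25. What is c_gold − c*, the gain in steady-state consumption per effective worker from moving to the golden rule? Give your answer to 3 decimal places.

Δc ≈ 0.100

n + g + δ = 0.02 + 0.014 + 0.05 = 0.084.
Current steady state (s = 0.25): k* = (0.25/0.084)^(1/0.62) ≈ 5.8072, y* = 5.8072^0.38 ≈ 1.9512, c* = (1−0.25)·1.9512 ≈ 1.4634.
Maximizing c = f(k) − (n+g+δ)·k gives f'(k) = n+g+δ, i.e. 0.38·k^(0.38−1) = 0.084, so k_gold = (0.38/0.084)^(1/0.62) ≈ 11.4095.
y_gold = 11.4095^0.38 ≈ 2.5221, c_gold = y_gold − 0.084·k_gold ≈ 1.5637.
Gain: Δc = 1.5637 − 1.4634 ≈ 0.1003.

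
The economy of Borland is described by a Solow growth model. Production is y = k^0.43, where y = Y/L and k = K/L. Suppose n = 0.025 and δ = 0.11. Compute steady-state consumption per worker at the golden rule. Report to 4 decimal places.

Capital per worker breaks even when investment replaces (n + δ)·k; here n + δ = 0.135.
Setting f'(k) = n+δ gives 0.43·k^(0.43−1) = 0.135, hence k_gold = (0.43/0.135)^(1/0.57) ≈ 7.6330.
y_gold = 7.6330^0.43 ≈ 2.3964.
c_gold = y_gold − (n+δ)·k_gold = 2.3964 − 0.135·7.6330 ≈ 1.3659.

c_gold ≈ 1.3659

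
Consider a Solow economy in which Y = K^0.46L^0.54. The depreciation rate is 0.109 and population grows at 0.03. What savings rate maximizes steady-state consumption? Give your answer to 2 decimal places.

s_gold = 0.46

n + δ = 0.03 + 0.109 = 0.139.
At the golden rule MPK = n+δ, and in any Cobb-Douglas steady state s = (n+δ)·k/y = MPK·k/y = capital's share 0.46.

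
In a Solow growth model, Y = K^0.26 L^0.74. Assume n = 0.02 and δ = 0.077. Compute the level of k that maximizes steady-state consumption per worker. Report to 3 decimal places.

Capital per worker breaks even when investment replaces (n + δ)·k; here n + δ = 0.097.
At the golden rule the marginal product of capital equals n+δ: 0.26·k^(0.26−1) = 0.097. Solving, k_gold = (0.26/0.097)^(1/0.74) ≈ 3.7901.

k_gold ≈ 3.790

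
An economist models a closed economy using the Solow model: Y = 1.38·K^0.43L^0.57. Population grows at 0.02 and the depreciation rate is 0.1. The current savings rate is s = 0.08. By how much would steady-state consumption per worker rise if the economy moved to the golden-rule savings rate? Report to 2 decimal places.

Capital per worker breaks even when investment replaces (n + δ)·k; here n + δ = 0.12.
Current steady state (s = 0.08): k* = (0.08·1.38/0.12)^(1/0.57) ≈ 0.8639, y* = 1.38·0.8639^0.43 ≈ 1.2959, c* = (1−0.08)·1.2959 ≈ 1.1922.
Maximizing c = f(k) − (n+δ)·k gives f'(k) = n+δ, i.e. 0.43·1.38·k^(0.43−1) = 0.12, so k_gold = (0.43·1.38/0.12)^(1/0.57) ≈ 16.5134.
y_gold = 1.38·16.5134^0.43 ≈ 4.6084, c_gold = y_gold − 0.12·k_gold ≈ 2.6268.
Gain: Δc = 2.6268 − 1.1922 ≈ 1.4346.

Δc ≈ 1.43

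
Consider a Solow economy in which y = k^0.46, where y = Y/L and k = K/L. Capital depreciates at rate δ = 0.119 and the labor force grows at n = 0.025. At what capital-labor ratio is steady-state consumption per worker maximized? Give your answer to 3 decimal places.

k_gold ≈ 8.591

Capital per worker breaks even when investment replaces (n + δ)·k; here n + δ = 0.144.
Maximizing c = f(k) − (n+δ)·k gives f'(k) = n+δ, i.e. 0.46·k^(0.46−1) = 0.144, so k_gold = (0.46/0.144)^(1/0.54) ≈ 8.5914.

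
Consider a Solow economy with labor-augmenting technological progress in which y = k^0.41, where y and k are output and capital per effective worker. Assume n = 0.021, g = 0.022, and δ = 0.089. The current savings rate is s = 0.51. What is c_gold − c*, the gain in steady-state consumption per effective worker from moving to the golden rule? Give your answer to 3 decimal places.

Δc ≈ 0.043

Break-even investment rate: n + g + δ = 0.021 + 0.022 + 0.089 = 0.132.
Current steady state (s = 0.51): k* = (0.51/0.132)^(1/0.59) ≈ 9.8835, y* = 9.8835^0.41 ≈ 2.5581, c* = (1−0.51)·2.5581 ≈ 1.2535.
At the golden rule the marginal product of capital equals n+g+δ: 0.41·k^(0.41−1) = 0.132. Solving, k_gold = (0.41/0.132)^(1/0.59) ≈ 6.8274.
y_gold = 6.8274^0.41 ≈ 2.1981, c_gold = y_gold − 0.132·k_gold ≈ 1.2969.
Gain: Δc = 1.2969 − 1.2535 ≈ 0.0434.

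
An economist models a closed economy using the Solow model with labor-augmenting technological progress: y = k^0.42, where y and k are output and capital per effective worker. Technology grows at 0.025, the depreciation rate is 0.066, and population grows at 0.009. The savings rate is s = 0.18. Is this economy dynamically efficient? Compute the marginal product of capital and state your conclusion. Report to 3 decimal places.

dynamically efficient; MPK ≈ 0.233

Capital per effective worker breaks even when investment replaces (n + g + δ)·k; here n + g + δ = 0.1.
Steady-state k*: s·k^0.42 = 0.1·k gives k* = (0.18/0.1)^(1/0.58) ≈ 2.7550.
MPK = 0.42·2.7550^(-0.58) ≈ 0.2333.
MPK > n+g+δ = 0.1, so the economy is dynamically efficient (under-saving).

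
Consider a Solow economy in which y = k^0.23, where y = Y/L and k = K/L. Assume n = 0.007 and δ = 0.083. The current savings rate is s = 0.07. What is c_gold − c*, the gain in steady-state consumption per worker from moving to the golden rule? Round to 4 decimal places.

Δc ≈ 0.1563

The effective depreciation rate is n + δ = 0.007 + 0.083 = 0.09.
Current steady state (s = 0.07): k* = (0.07/0.09)^(1/0.77) ≈ 0.7215, y* = 0.7215^0.23 ≈ 0.9277, c* = (1−0.07)·0.9277 ≈ 0.8627.
Golden rule sets MPK = n+δ: 0.23·k^(0.23−1) = 0.09, so k_gold = (0.23/0.09)^(1/0.77) ≈ 3.3822.
y_gold = 3.3822^0.23 ≈ 1.3235, c_gold = y_gold − 0.09·k_gold ≈ 1.0191.
Gain: Δc = 1.0191 − 0.8627 ≈ 0.1563.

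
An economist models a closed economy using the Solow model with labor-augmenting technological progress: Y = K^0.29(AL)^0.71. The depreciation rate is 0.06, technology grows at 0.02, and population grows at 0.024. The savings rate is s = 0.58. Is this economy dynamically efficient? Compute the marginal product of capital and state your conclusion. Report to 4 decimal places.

dynamically inefficient; MPK ≈ 0.0520

n + g + δ = 0.024 + 0.02 + 0.06 = 0.104.
Steady-state k*: s·k^0.29 = 0.104·k gives k* = (0.58/0.104)^(1/0.71) ≈ 11.2528.
MPK = 0.29·11.2528^(-0.71) ≈ 0.0520.
MPK < n+g+δ = 0.104, so the economy is dynamically inefficient (over-saving).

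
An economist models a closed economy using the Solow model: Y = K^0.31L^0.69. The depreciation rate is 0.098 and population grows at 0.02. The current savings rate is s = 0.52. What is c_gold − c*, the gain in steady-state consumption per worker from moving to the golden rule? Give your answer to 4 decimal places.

Break-even investment rate: n + δ = 0.02 + 0.098 = 0.118.
Current steady state (s = 0.52): k* = (0.52/0.118)^(1/0.69) ≈ 8.5804, y* = 8.5804^0.31 ≈ 1.9471, c* = (1−0.52)·1.9471 ≈ 0.9346.
Setting f'(k) = n+δ gives 0.31·k^(0.31−1) = 0.118, hence k_gold = (0.31/0.118)^(1/0.69) ≈ 4.0545.
y_gold = 4.0545^0.31 ≈ 1.5433, c_gold = y_gold − 0.118·k_gold ≈ 1.0649.
Gain: Δc = 1.0649 − 0.9346 ≈ 0.1303.

Δc ≈ 0.1303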